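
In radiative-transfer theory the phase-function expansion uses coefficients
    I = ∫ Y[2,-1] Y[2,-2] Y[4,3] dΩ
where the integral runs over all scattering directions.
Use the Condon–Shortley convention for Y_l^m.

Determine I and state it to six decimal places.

-0.238414

Rules hold: Σm=0, L=8 even, 0≤4≤4.
N = 5·5·9 = 225
Δ = 0!·4!·4!/9! = 1/630
Racah Σ t=0..0: t=0:+1/16 = 1/16
⇒ 3j(2 2 4; 0 0 0)² = 2/35, sgn +1
Racah Σ t=0..0: t=0:+1/144 = 1/144
⇒ 3j(2 2 4; -1 -2 3)² = 1/18, sgn -1
4πI² = N·(3j₀)²·(3jₘ)² = 5/7
I = -1·√(0.714286/4π) = -0.23841361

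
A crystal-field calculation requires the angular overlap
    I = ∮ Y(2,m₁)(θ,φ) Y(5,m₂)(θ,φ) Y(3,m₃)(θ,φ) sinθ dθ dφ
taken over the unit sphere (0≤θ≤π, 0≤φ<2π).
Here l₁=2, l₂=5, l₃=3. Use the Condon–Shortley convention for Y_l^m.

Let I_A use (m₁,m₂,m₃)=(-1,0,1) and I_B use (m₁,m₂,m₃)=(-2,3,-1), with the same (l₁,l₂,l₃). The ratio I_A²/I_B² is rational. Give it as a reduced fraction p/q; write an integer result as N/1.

5/7

Same 2,5,3: normalisation and zero-m 3j drop out of the ratio.
A: Δ: 4! 0! 6! / 11! → 1/2310; sum: t=3:−1/288 = -1/288; 3j²(2 5 3; -1 0 1) = Δ·Π!·Σ² = 5/231  (sign -1)
B: Δ: 4! 0! 6! / 11! → 1/2310; sum: t=4:+1/1152 = 1/1152; 3j²(2 5 3; -2 3 -1) = Δ·Π!·Σ² = 1/33  (sign +1)
I_A²/I_B² = (5/231)/(1/33) = 5/7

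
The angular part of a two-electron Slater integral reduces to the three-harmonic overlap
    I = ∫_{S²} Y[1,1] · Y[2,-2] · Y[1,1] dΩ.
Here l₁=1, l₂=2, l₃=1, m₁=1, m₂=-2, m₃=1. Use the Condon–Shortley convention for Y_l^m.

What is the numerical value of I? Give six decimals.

0.309019

Rules hold: Σm=0, L=4 even, 1≤1≤3.
N = 3·5·3 = 45
Δ = 2!·0!·2!/5! = 1/30
Racah Σ t=1..1: t=1:−1/1 = -1/1
⇒ 3j(1 2 1; 0 0 0)² = 2/15, sgn +1
Racah Σ t=0..0: t=0:+1/4 = 1/4
⇒ 3j(1 2 1; 1 -2 1)² = 1/5, sgn +1
4πI² = N·(3j₀)²·(3jₘ)² = 6/5
I = +1·√(1.2/4π) = 0.30901936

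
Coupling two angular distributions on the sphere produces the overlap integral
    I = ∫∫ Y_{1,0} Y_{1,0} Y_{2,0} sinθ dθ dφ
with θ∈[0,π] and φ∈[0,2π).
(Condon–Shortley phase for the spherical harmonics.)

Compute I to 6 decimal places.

0.252313

Checks pass: Σm=0; 4 even; l₃=2∈[0,2].
(2·1+1)(2·1+1)(2·2+1) = 45
Δ: 0! 2! 2! / 5! → 1/30
sum: t=0:+1/1 = 1/1
3j²(1 1 2; 0 0 0) = Δ·Π!·Σ² = 2/15  (sign +1)
(m-triple is (0,0,0) — same symbol as above.)
combine: 4πI² = 45·2/15·2/15 = 4/5
take √, sign +1: I = 0.25231325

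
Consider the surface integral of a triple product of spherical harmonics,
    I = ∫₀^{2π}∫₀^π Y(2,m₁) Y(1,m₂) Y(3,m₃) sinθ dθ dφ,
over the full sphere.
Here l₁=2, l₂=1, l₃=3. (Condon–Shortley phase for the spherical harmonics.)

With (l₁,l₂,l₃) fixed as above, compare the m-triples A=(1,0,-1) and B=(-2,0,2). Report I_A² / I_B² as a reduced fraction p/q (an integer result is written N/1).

8/5

Shared (l₁,l₂,l₃)=(2,1,3): N and (l;000)² cancel in I_A²/I_B².
A: Δ = 0!·4!·2!/7! = 1/105; Racah Σ t=0..0: t=0:+1/6 = 1/6; ⇒ 3j(2 1 3; 1 0 -1)² = 8/105, sgn +1
B: Δ = 0!·4!·2!/7! = 1/105; Racah Σ t=0..0: t=0:+1/24 = 1/24; ⇒ 3j(2 1 3; -2 0 2)² = 1/21, sgn -1
I_A²/I_B² = (8/105)/(1/21) = 8/5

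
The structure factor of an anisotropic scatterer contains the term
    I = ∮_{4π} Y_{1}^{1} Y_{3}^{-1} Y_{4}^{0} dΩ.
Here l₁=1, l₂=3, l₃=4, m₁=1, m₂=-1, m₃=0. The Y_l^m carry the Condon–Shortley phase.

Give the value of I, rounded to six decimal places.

Checks pass: Σm=0; 8 even; l₃=4∈[2,4].
(2·1+1)(2·3+1)(2·4+1) = 189
Δ: 0! 2! 6! / 9! → 1/252
sum: t=0:+1/36 = 1/36
3j²(1 3 4; 0 0 0) = Δ·Π!·Σ² = 4/63  (sign +1)
sum: t=0:+1/96 = 1/96
3j²(1 3 4; 1 -1 0) = Δ·Π!·Σ² = 1/42  (sign +1)
combine: 4πI² = 189·4/63·1/42 = 2/7
take √, sign +1: I = 0.15078601

0.150786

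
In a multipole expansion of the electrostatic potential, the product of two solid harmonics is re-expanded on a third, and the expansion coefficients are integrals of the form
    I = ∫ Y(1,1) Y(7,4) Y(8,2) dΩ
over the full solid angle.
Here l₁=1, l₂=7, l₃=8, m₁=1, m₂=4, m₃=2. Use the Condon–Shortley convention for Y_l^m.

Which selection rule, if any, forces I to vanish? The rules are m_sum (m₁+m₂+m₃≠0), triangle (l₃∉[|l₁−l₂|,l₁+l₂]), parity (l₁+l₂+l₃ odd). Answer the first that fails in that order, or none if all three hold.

m_sum

azimuthal sum: 1 + 4 + 2 = 7  ✗
6 ≤ 8 ≤ 8 (triangle on l)
L = 1 + 7 + 8 = 16 (even)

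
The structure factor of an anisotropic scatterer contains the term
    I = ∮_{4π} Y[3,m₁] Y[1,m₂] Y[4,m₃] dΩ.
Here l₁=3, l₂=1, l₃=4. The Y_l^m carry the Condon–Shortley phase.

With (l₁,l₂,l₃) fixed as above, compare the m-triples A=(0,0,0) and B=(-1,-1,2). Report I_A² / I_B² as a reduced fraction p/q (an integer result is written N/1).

16/15

Same 3,1,4: normalisation and zero-m 3j drop out of the ratio.
A: Δ: 0! 6! 2! / 9! → 1/252; sum: t=0:+1/36 = 1/36; 3j²(3 1 4; 0 0 0) = Δ·Π!·Σ² = 4/63  (sign +1)
B: Δ: 0! 6! 2! / 9! → 1/252; sum: t=0:+1/96 = 1/96; 3j²(3 1 4; -1 -1 2) = Δ·Π!·Σ² = 5/84  (sign +1)
I_A²/I_B² = (4/63)/(5/84) = 16/15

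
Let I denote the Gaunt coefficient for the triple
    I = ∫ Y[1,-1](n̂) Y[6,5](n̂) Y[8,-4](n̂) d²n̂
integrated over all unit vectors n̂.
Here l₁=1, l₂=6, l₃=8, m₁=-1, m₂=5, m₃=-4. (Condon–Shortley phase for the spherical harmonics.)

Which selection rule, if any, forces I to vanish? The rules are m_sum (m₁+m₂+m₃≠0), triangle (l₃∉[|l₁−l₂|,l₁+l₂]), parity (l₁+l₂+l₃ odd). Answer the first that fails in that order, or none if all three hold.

m₁+m₂+m₃ = -1 + 5 − 4 = 0  ✓
triangle: |1−6|=5 ≤ l₃=8 ≤ 1+6=7  ✗
parity: l₁+l₂+l₃ = 15 is odd

triangle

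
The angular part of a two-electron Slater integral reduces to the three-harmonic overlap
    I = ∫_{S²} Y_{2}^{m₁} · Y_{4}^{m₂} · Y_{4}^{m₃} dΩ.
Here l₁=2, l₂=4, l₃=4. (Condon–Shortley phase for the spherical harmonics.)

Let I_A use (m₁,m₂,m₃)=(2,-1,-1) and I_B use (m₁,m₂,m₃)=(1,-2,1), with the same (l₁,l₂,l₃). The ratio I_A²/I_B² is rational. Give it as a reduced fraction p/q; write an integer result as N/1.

200/81

Shared (l₁,l₂,l₃)=(2,4,4): N and (l;000)² cancel in I_A²/I_B².
A: Δ = 2!·2!·6!/11! = 1/13860; Racah Σ t=0..0: t=0:+1/144 = 1/144; ⇒ 3j(2 4 4; 2 -1 -1)² = 10/231, sgn -1
B: Δ = 2!·2!·6!/11! = 1/13860; Racah Σ t=0..1: t=0:+1/96 t=1:−1/240 = 1/160; ⇒ 3j(2 4 4; 1 -2 1)² = 27/1540, sgn -1
I_A²/I_B² = (10/231)/(27/1540) = 200/81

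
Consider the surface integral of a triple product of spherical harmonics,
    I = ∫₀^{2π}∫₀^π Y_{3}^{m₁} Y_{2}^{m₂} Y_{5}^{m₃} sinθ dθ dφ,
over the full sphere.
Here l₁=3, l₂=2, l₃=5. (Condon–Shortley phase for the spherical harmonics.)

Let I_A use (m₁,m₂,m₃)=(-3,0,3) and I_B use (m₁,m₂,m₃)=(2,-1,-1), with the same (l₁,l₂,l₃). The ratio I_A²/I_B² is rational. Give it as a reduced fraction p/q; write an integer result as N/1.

7/6

l's match ⇒ only the (l;m) 3-j factors differ between A and B.
A: triangle coeff Δ(3,2,5) = 1/2310; Σ_t [0,0]: t=0:+1/2880 = 1/2880; (3j)²=2/165 [(3 2 5; -3 0 3)], sign=+1
B: triangle coeff Δ(3,2,5) = 1/2310; Σ_t [0,0]: t=0:+1/720 = 1/720; (3j)²=4/385 [(3 2 5; 2 -1 -1)], sign=+1
I_A²/I_B² = (2/165)/(4/385) = 7/6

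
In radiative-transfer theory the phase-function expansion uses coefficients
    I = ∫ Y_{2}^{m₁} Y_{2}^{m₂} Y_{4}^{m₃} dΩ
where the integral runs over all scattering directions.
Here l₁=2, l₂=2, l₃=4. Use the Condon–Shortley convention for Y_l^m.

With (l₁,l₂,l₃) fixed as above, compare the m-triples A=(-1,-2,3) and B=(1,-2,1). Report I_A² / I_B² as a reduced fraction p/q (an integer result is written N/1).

l's match ⇒ only the (l;m) 3-j factors differ between A and B.
A: triangle coeff Δ(2,2,4) = 1/630; Σ_t [0,0]: t=0:+1/144 = 1/144; (3j)²=1/18 [(2 2 4; -1 -2 3)], sign=-1
B: triangle coeff Δ(2,2,4) = 1/630; Σ_t [0,0]: t=0:+1/144 = 1/144; (3j)²=1/126 [(2 2 4; 1 -2 1)], sign=-1
I_A²/I_B² = (1/18)/(1/126) = 7/1

7/1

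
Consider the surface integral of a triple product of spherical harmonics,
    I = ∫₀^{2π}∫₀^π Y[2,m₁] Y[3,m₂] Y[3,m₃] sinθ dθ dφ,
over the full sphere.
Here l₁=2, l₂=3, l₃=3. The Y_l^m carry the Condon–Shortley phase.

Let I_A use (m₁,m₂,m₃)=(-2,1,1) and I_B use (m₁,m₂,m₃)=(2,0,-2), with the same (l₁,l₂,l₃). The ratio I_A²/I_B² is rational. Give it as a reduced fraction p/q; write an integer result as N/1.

6/5

l's match ⇒ only the (l;m) 3-j factors differ between A and B.
A: triangle coeff Δ(2,3,3) = 1/3780; Σ_t [2,2]: t=2:+1/16 = 1/16; (3j)²=2/35 [(2 3 3; -2 1 1)], sign=+1
B: triangle coeff Δ(2,3,3) = 1/3780; Σ_t [0,0]: t=0:+1/24 = 1/24; (3j)²=1/21 [(2 3 3; 2 0 -2)], sign=-1
I_A²/I_B² = (2/35)/(1/21) = 6/5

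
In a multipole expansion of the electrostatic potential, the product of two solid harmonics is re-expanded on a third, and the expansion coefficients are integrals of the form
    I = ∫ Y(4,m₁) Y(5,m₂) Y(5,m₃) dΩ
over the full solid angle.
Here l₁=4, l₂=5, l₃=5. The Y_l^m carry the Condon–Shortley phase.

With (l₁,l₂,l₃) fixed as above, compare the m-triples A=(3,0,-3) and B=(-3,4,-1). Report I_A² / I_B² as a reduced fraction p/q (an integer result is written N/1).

3/5

l's match ⇒ only the (l;m) 3-j factors differ between A and B.
A: triangle coeff Δ(4,5,5) = 1/3153150; Σ_t [0,1]: t=0:+1/17280 t=1:−1/6912 = -1/11520; (3j)²=2/143 [(4 5 5; 3 0 -3)], sign=-1
B: triangle coeff Δ(4,5,5) = 1/3153150; Σ_t [3,4]: t=3:−1/103680 t=4:+1/17280 = 1/20736; (3j)²=10/429 [(4 5 5; -3 4 -1)], sign=+1
I_A²/I_B² = (2/143)/(10/429) = 3/5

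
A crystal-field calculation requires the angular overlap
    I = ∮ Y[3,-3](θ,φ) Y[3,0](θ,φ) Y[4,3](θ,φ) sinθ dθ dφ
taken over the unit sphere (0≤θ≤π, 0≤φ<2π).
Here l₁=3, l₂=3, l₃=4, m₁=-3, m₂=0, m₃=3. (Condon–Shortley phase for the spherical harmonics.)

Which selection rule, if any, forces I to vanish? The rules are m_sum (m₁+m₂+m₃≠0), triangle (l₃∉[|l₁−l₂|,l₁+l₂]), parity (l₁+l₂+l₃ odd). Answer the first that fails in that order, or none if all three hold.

m₁+m₂+m₃ = -3 + 0 + 3 = 0  ✓
triangle: |3−3|=0 ≤ l₃=4 ≤ 3+3=6  ✓
parity: l₁+l₂+l₃ = 10 is even  ✓

none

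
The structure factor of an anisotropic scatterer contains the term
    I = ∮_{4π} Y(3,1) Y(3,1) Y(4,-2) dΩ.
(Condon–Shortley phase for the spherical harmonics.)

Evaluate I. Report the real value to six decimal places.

m-sum 0 ✓  L=10 even ✓  0≤4≤6 ✓
Π(2lᵢ+1) = 7×7×9 = 441
triangle coeff Δ(3,3,4) = 1/34650
Σ_t [0,2]: t=0:+1/72 t=1:−1/16 t=2:+1/72 = -5/144
(3j)²=2/77 [(3 3 4; 0 0 0)], sign=-1
Σ_t [0,2]: t=0:+1/192 t=1:−1/36 t=2:+1/192 = -5/288
(3j)²=20/693 [(3 3 4; 1 1 -2)], sign=-1
⇒ 4πI² = 40/121
I = (+1)√(40/121/(4π)) = 0.16219310

0.162193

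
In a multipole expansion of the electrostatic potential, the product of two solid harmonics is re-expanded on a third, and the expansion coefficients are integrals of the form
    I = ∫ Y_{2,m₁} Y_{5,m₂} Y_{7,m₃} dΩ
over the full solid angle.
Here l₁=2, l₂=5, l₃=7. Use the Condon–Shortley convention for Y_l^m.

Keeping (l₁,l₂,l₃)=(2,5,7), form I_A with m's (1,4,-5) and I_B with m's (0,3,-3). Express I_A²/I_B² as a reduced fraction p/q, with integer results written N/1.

Same 2,5,7: normalisation and zero-m 3j drop out of the ratio.
A: Δ: 0! 4! 10! / 15! → 1/15015; sum: t=0:+1/2177280 = 1/2177280; 3j²(2 5 7; 1 4 -5) = Δ·Π!·Σ² = 8/273  (sign +1)
B: Δ: 0! 4! 10! / 15! → 1/15015; sum: t=0:+1/322560 = 1/322560; 3j²(2 5 7; 0 3 -3) = Δ·Π!·Σ² = 18/1001  (sign +1)
I_A²/I_B² = (8/273)/(18/1001) = 44/27

44/27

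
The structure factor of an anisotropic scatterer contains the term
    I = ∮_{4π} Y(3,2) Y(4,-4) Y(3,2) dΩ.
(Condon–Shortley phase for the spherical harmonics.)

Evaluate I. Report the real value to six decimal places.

0.214561

Checks pass: Σm=0; 10 even; l₃=3∈[1,7].
(2·3+1)(2·4+1)(2·3+1) = 441
Δ: 4! 2! 4! / 11! → 1/34650
sum: t=1:−1/72 t=2:+1/16 t=3:−1/72 = 5/144
3j²(3 4 3; 0 0 0) = Δ·Π!·Σ² = 2/77  (sign -1)
sum: t=0:+1/576 = 1/576
3j²(3 4 3; 2 -4 2) = Δ·Π!·Σ² = 5/99  (sign -1)
combine: 4πI² = 441·2/77·5/99 = 70/121
take √, sign +1: I = 0.21456131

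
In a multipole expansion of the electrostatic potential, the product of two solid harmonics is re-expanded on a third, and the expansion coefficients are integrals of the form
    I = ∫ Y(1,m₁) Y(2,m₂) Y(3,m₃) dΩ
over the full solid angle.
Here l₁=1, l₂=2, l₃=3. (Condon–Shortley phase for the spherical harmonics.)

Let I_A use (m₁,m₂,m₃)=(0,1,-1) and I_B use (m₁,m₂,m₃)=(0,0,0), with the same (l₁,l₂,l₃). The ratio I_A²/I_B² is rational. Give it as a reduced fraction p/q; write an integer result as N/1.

8/9

Shared (l₁,l₂,l₃)=(1,2,3): N and (l;000)² cancel in I_A²/I_B².
A: Δ = 0!·2!·4!/7! = 1/105; Racah Σ t=0..0: t=0:+1/6 = 1/6; ⇒ 3j(1 2 3; 0 1 -1)² = 8/105, sgn +1
B: Δ = 0!·2!·4!/7! = 1/105; Racah Σ t=0..0: t=0:+1/4 = 1/4; ⇒ 3j(1 2 3; 0 0 0)² = 3/35, sgn -1
I_A²/I_B² = (8/105)/(3/35) = 8/9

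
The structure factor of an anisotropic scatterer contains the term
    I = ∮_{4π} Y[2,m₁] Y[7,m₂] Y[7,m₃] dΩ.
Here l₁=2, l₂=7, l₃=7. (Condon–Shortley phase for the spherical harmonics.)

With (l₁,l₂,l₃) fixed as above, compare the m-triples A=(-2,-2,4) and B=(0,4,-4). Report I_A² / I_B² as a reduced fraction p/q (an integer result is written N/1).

825/16

Same 2,7,7: normalisation and zero-m 3j drop out of the ratio.
A: Δ: 2! 2! 12! / 17! → 1/185640; sum: t=2:+1/8709120 = 1/8709120; 3j²(2 7 7; -2 -2 4) = Δ·Π!·Σ² = 55/3094  (sign -1)
B: Δ: 2! 2! 12! / 17! → 1/185640; sum: t=0:+1/159667200 t=1:−1/7257600 t=2:+1/8709120 = -1/59875200; 3j²(2 7 7; 0 4 -4) = Δ·Π!·Σ² = 8/23205  (sign +1)
I_A²/I_B² = (55/3094)/(8/23205) = 825/16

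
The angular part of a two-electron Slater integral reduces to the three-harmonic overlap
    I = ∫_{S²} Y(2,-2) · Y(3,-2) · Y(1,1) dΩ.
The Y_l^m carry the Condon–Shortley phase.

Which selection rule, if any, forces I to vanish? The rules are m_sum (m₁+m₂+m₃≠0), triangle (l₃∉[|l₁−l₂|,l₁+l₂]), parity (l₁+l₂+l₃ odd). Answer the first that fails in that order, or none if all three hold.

azimuthal sum: -2 − 2 + 1 = -3  ✗
1 ≤ 1 ≤ 5 (triangle on l)
L = 2 + 3 + 1 = 6 (even)

m_sum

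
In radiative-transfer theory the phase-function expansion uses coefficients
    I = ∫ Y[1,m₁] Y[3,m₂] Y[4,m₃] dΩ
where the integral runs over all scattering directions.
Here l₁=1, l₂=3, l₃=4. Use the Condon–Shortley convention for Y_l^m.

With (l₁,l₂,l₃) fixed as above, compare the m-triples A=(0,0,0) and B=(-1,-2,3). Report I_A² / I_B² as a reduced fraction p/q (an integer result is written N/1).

l's match ⇒ only the (l;m) 3-j factors differ between A and B.
A: triangle coeff Δ(1,3,4) = 1/252; Σ_t [0,0]: t=0:+1/36 = 1/36; (3j)²=4/63 [(1 3 4; 0 0 0)], sign=+1
B: triangle coeff Δ(1,3,4) = 1/252; Σ_t [0,0]: t=0:+1/240 = 1/240; (3j)²=1/12 [(1 3 4; -1 -2 3)], sign=-1
I_A²/I_B² = (4/63)/(1/12) = 16/21

16/21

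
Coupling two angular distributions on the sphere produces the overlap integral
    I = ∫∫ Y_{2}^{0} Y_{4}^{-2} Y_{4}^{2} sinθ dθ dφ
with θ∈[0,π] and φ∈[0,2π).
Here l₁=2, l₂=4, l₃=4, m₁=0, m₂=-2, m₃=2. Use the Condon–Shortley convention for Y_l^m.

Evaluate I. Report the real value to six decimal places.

Checks pass: Σm=0; 10 even; l₃=4∈[2,6].
(2·2+1)(2·4+1)(2·4+1) = 405
Δ: 2! 2! 6! / 11! → 1/13860
sum: t=0:+1/192 t=1:−1/36 t=2:+1/192 = -5/288
3j²(2 4 4; 0 0 0) = Δ·Π!·Σ² = 20/693  (sign -1)
sum: t=0:+1/192 t=1:−1/120 t=2:+1/2880 = -1/360
3j²(2 4 4; 0 -2 2) = Δ·Π!·Σ² = 16/3465  (sign -1)
combine: 4πI² = 405·20/693·16/3465 = 320/5929
take √, sign +1: I = 0.06553591

0.065536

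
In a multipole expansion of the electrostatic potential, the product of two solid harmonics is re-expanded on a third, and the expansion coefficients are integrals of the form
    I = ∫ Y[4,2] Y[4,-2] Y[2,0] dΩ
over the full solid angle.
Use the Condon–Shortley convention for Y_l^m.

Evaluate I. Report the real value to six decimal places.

0.065536

m-sum 0 ✓  L=10 even ✓  0≤2≤8 ✓
Π(2lᵢ+1) = 9×9×5 = 405
triangle coeff Δ(4,4,2) = 1/13860
Σ_t [2,4]: t=2:+1/192 t=3:−1/36 t=4:+1/192 = -5/288
(3j)²=20/693 [(4 4 2; 0 0 0)], sign=-1
Σ_t [0,2]: t=0:+1/2880 t=1:−1/120 t=2:+1/192 = -1/360
(3j)²=16/3465 [(4 4 2; 2 -2 0)], sign=-1
⇒ 4πI² = 320/5929
I = (+1)√(320/5929/(4π)) = 0.06553591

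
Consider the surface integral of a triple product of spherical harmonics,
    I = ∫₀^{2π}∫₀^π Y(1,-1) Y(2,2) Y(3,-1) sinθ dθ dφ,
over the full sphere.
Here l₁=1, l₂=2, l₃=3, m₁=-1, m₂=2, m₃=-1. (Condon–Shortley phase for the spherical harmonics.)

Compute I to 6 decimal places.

-0.082589

Checks pass: Σm=0; 6 even; l₃=3∈[1,3].
(2·1+1)(2·2+1)(2·3+1) = 105
Δ: 0! 2! 4! / 7! → 1/105
sum: t=0:+1/4 = 1/4
3j²(1 2 3; 0 0 0) = Δ·Π!·Σ² = 3/35  (sign -1)
sum: t=0:+1/48 = 1/48
3j²(1 2 3; -1 2 -1) = Δ·Π!·Σ² = 1/105  (sign +1)
combine: 4πI² = 105·3/35·1/105 = 3/35
take √, sign -1: I = -0.08258890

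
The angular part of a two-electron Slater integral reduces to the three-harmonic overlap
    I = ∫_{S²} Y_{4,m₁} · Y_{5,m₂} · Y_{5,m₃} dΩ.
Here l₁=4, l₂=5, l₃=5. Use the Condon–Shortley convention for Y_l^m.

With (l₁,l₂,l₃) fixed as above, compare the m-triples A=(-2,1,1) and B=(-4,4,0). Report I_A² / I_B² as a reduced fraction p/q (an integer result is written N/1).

Same 4,5,5: normalisation and zero-m 3j drop out of the ratio.
A: Δ: 4! 4! 6! / 15! → 1/3153150; sum: t=2:+1/4608 t=3:−1/1296 t=4:+1/4608 = -7/20736; 3j²(4 5 5; -2 1 1) = Δ·Π!·Σ² = 20/1287  (sign -1)
B: Δ: 4! 4! 6! / 15! → 1/3153150; sum: t=4:+1/69120 = 1/69120; 3j²(4 5 5; -4 4 0) = Δ·Π!·Σ² = 2/143  (sign -1)
I_A²/I_B² = (20/1287)/(2/143) = 10/9

10/9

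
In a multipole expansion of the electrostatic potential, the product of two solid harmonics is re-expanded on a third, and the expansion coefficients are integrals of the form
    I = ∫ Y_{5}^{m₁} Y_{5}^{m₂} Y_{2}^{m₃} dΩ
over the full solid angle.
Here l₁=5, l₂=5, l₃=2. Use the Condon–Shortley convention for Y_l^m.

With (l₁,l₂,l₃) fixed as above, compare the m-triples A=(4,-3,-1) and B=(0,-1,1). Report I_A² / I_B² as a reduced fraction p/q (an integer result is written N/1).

l's match ⇒ only the (l;m) 3-j factors differ between A and B.
A: triangle coeff Δ(5,5,2) = 1/38610; Σ_t [0,1]: t=0:+1/80640 t=1:−1/10080 = -1/11520; (3j)²=49/1430 [(5 5 2; 4 -3 -1)], sign=+1
B: triangle coeff Δ(5,5,2) = 1/38610; Σ_t [3,4]: t=3:−1/1440 t=4:+1/1152 = 1/5760; (3j)²=1/858 [(5 5 2; 0 -1 1)], sign=-1
I_A²/I_B² = (49/1430)/(1/858) = 147/5

147/5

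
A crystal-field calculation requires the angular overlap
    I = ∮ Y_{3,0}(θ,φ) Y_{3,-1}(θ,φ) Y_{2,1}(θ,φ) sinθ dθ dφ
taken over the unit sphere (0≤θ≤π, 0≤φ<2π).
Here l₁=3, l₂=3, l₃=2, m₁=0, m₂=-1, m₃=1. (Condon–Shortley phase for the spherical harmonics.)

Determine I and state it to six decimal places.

-0.059471

Rules hold: Σm=0, L=8 even, 0≤2≤6.
N = 7·7·5 = 245
Δ = 4!·2!·2!/9! = 1/3780
Racah Σ t=1..3: t=1:−1/24 t=2:+1/4 t=3:−1/24 = 1/6
⇒ 3j(3 3 2; 0 0 0)² = 4/105, sgn +1
Racah Σ t=1..2: t=1:−1/12 t=2:+1/8 = 1/24
⇒ 3j(3 3 2; 0 -1 1)² = 1/210, sgn -1
4πI² = N·(3j₀)²·(3jₘ)² = 2/45
I = -1·√(0.0444444/4π) = -0.05947080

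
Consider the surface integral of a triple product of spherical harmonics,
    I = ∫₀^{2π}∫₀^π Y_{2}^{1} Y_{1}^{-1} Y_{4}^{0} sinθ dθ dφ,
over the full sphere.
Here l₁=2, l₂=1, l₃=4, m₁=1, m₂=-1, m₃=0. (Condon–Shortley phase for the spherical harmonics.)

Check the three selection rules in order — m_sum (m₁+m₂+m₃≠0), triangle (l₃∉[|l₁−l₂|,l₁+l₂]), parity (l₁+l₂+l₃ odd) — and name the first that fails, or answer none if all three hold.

triangle

Σmᵢ = 0  ✓
l₃∈[|l₁−l₂|,l₁+l₂]=[1,3], have l₃=4  ✗
Σlᵢ = 7 ⇒ odd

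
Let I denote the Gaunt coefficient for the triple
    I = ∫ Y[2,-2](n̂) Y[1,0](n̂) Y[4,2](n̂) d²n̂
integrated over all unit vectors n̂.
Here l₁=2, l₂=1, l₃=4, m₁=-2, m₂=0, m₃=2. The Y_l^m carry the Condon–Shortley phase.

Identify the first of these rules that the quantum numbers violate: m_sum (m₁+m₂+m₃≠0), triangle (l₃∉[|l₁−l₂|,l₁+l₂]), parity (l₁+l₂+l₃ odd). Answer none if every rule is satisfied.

m₁+m₂+m₃ = -2 + 0 + 2 = 0  ✓
triangle: |2−1|=1 ≤ l₃=4 ≤ 2+1=3  ✗
parity: l₁+l₂+l₃ = 7 is odd

triangle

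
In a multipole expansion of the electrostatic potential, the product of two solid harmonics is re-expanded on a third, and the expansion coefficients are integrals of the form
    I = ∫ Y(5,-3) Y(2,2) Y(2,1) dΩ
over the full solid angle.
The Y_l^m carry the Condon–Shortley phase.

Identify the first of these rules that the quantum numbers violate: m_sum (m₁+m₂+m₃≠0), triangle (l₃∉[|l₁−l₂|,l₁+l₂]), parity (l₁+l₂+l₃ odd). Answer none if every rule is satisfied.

triangle

azimuthal sum: -3 + 2 + 1 = 0  ✓
3 ≤ 2 ≤ 7 (triangle on l)  ✗
L = 5 + 2 + 2 = 9 (odd)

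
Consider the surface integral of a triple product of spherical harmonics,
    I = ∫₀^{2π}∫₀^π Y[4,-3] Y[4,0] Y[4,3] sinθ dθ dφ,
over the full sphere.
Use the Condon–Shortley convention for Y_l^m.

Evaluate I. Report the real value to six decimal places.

0.159788

m-sum 0 ✓  L=12 even ✓  0≤4≤8 ✓
Π(2lᵢ+1) = 9×9×9 = 729
triangle coeff Δ(4,4,4) = 1/450450
Σ_t [0,4]: t=0:+1/13824 t=1:−1/216 t=2:+1/64 t=3:−1/216 t=4:+1/13824 = 5/768
(3j)²=18/1001 [(4 4 4; 0 0 0)], sign=+1
Σ_t [3,4]: t=3:−1/864 t=4:+1/3456 = -1/1152
(3j)²=7/286 [(4 4 4; -3 0 3)], sign=+1
⇒ 4πI² = 6561/20449
I = (+1)√(6561/20449/(4π)) = 0.15978796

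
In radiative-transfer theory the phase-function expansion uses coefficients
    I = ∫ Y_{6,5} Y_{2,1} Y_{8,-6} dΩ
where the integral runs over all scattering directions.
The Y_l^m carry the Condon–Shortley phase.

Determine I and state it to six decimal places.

Rules hold: Σm=0, L=16 even, 4≤8≤8.
N = 13·5·17 = 1105
Δ = 0!·12!·4!/17! = 1/30940
Racah Σ t=0..0: t=0:+1/2073600 = 1/2073600
⇒ 3j(6 2 8; 0 0 0)² = 28/1105, sgn +1
Racah Σ t=0..0: t=0:+1/239500800 = 1/239500800
⇒ 3j(6 2 8; 5 1 -6)² = 2/85, sgn +1
4πI² = N·(3j₀)²·(3jₘ)² = 56/85
I = +1·√(0.658824/4π) = 0.22897055

0.228971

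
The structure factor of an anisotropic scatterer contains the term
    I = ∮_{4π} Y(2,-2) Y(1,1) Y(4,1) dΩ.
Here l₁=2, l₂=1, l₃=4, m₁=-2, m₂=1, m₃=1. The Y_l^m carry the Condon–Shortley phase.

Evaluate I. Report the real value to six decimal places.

triangle: need 1≤l₃≤3, have 4; I=0

0.000000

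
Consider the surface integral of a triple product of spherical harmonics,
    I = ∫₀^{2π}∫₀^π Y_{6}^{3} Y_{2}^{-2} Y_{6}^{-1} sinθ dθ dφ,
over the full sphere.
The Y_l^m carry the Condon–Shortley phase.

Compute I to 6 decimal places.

m-sum 0 ✓  L=14 even ✓  4≤6≤8 ✓
Π(2lᵢ+1) = 13×5×13 = 845
triangle coeff Δ(6,2,6) = 1/90090
Σ_t [0,2]: t=0:+1/69120 t=1:−1/14400 t=2:+1/69120 = -7/172800
(3j)²=14/715 [(6 2 6; 0 0 0)], sign=-1
Σ_t [0,0]: t=0:+1/120960 = 1/120960
(3j)²=24/1001 [(6 2 6; 3 -2 -1)], sign=-1
⇒ 4πI² = 48/121
I = (+1)√(48/121/(4π)) = 0.17767364

0.177674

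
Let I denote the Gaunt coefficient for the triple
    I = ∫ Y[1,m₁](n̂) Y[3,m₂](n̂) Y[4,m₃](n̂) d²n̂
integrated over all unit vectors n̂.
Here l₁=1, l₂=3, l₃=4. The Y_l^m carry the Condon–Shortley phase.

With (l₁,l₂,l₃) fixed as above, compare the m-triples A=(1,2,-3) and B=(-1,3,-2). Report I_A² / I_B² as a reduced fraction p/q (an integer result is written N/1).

21/1

Same 1,3,4: normalisation and zero-m 3j drop out of the ratio.
A: Δ: 0! 2! 6! / 9! → 1/252; sum: t=0:+1/240 = 1/240; 3j²(1 3 4; 1 2 -3) = Δ·Π!·Σ² = 1/12  (sign -1)
B: Δ: 0! 2! 6! / 9! → 1/252; sum: t=0:+1/1440 = 1/1440; 3j²(1 3 4; -1 3 -2) = Δ·Π!·Σ² = 1/252  (sign +1)
I_A²/I_B² = (1/12)/(1/252) = 21/1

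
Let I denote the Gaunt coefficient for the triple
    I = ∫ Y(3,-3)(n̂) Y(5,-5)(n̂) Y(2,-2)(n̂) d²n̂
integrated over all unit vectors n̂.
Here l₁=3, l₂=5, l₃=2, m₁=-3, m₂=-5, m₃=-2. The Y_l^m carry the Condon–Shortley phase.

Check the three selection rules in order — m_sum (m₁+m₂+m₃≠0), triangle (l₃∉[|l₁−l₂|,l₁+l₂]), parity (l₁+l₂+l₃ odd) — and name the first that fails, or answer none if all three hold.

m_sum

m₁+m₂+m₃ = -3 − 5 − 2 = -10  ✗
triangle: |3−5|=2 ≤ l₃=2 ≤ 3+5=8
parity: l₁+l₂+l₃ = 10 is even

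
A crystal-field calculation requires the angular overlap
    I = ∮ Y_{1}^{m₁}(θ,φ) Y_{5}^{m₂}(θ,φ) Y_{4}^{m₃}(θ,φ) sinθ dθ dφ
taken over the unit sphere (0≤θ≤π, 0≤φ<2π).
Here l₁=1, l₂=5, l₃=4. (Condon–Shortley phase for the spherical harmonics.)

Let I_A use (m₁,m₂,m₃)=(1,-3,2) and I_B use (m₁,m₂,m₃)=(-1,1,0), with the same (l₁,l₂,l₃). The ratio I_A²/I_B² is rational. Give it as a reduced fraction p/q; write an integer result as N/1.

Same 1,5,4: normalisation and zero-m 3j drop out of the ratio.
A: Δ: 2! 0! 8! / 11! → 1/495; sum: t=0:+1/2880 = 1/2880; 3j²(1 5 4; 1 -3 2) = Δ·Π!·Σ² = 28/495  (sign +1)
B: Δ: 2! 0! 8! / 11! → 1/495; sum: t=2:+1/1152 = 1/1152; 3j²(1 5 4; -1 1 0) = Δ·Π!·Σ² = 1/33  (sign +1)
I_A²/I_B² = (28/495)/(1/33) = 28/15

28/15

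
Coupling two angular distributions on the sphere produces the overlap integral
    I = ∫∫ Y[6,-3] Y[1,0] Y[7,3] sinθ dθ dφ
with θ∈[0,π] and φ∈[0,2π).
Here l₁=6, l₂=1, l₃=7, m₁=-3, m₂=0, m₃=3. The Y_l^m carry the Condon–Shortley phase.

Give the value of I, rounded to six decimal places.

-0.221293

Rules hold: Σm=0, L=14 even, 5≤7≤7.
N = 13·3·15 = 585
Δ = 0!·12!·2!/15! = 1/1365
Racah Σ t=0..0: t=0:+1/518400 = 1/518400
⇒ 3j(6 1 7; 0 0 0)² = 7/195, sgn -1
Racah Σ t=0..0: t=0:+1/2177280 = 1/2177280
⇒ 3j(6 1 7; -3 0 3)² = 8/273, sgn +1
4πI² = N·(3j₀)²·(3jₘ)² = 8/13
I = -1·√(0.615385/4π) = -0.22129336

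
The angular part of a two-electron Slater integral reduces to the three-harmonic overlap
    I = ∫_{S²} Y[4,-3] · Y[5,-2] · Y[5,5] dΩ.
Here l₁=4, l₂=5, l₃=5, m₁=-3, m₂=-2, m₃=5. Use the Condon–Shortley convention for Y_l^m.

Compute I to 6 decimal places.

0.140629

m-sum 0 ✓  L=14 even ✓  1≤5≤9 ✓
Π(2lᵢ+1) = 9×11×11 = 1089
triangle coeff Δ(4,5,5) = 1/3153150
Σ_t [0,4]: t=0:+1/69120 t=1:−1/1728 t=2:+1/576 t=3:−1/1728 t=4:+1/69120 = 7/11520
(3j)²=2/143 [(4 5 5; 0 0 0)], sign=-1
Σ_t [3,3]: t=3:−1/103680 = -1/103680
(3j)²=7/429 [(4 5 5; -3 -2 5)], sign=-1
⇒ 4πI² = 42/169
I = (+1)√(42/169/(4π)) = 0.14062948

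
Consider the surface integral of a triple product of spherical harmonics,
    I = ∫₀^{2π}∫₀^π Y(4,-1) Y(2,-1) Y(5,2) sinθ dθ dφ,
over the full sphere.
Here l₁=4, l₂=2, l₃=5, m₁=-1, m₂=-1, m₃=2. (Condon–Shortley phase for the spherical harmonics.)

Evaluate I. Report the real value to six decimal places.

0.000000

Σlᵢ=11 odd — θ-integrand is odd under cosθ→−cosθ; I=0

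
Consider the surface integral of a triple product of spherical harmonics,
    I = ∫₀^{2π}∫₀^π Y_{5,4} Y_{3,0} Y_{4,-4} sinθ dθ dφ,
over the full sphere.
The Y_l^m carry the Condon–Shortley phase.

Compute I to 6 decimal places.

-0.207724

m-sum 0 ✓  L=12 even ✓  2≤4≤8 ✓
Π(2lᵢ+1) = 11×7×9 = 693
triangle coeff Δ(5,3,4) = 1/180180
Σ_t [1,3]: t=1:−1/576 t=2:+1/144 t=3:−1/576 = 1/288
(3j)²=20/1001 [(5 3 4; 0 0 0)], sign=+1
Σ_t [1,1]: t=1:−1/8640 = -1/8640
(3j)²=28/715 [(5 3 4; 4 0 -4)], sign=-1
⇒ 4πI² = 1008/1859
I = (-1)√(1008/1859/(4π)) = -0.20772350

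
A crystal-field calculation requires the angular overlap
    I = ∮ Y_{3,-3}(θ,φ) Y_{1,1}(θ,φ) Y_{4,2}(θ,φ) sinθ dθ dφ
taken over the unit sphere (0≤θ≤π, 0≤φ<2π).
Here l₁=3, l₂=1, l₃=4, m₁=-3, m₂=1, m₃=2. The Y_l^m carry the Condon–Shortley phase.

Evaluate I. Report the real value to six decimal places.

Rules hold: Σm=0, L=8 even, 2≤4≤4.
N = 7·3·9 = 189
Δ = 0!·6!·2!/9! = 1/252
Racah Σ t=0..0: t=0:+1/36 = 1/36
⇒ 3j(3 1 4; 0 0 0)² = 4/63, sgn +1
Racah Σ t=0..0: t=0:+1/1440 = 1/1440
⇒ 3j(3 1 4; -3 1 2)² = 1/252, sgn +1
4πI² = N·(3j₀)²·(3jₘ)² = 1/21
I = +1·√(0.047619/4π) = 0.06155813

0.061558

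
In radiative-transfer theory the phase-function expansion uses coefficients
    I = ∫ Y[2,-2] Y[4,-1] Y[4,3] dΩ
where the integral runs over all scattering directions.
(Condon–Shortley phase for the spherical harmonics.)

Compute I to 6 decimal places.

Checks pass: Σm=0; 10 even; l₃=4∈[2,6].
(2·2+1)(2·4+1)(2·4+1) = 405
Δ: 2! 2! 6! / 11! → 1/13860
sum: t=0:+1/192 t=1:−1/36 t=2:+1/192 = -5/288
3j²(2 4 4; 0 0 0) = Δ·Π!·Σ² = 20/693  (sign -1)
sum: t=2:+1/480 = 1/480
3j²(2 4 4; -2 -1 3) = Δ·Π!·Σ² = 3/110  (sign -1)
combine: 4πI² = 405·20/693·3/110 = 270/847
take √, sign +1: I = 0.15927046

0.159270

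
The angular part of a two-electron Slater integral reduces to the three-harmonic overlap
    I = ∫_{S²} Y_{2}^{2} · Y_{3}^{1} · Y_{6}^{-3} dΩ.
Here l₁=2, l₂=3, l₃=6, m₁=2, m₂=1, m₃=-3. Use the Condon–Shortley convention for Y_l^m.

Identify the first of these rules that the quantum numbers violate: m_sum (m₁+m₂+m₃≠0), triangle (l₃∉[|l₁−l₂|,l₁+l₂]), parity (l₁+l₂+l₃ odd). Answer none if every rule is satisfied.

Σmᵢ = 0  ✓
l₃∈[|l₁−l₂|,l₁+l₂]=[1,5], have l₃=6  ✗
Σlᵢ = 11 ⇒ odd

triangle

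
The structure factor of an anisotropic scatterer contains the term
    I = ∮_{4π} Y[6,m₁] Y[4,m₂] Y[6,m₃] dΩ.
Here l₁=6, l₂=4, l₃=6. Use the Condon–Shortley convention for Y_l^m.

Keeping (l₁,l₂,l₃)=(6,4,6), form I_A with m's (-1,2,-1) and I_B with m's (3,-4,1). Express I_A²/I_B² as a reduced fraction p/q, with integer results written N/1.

Same 6,4,6: normalisation and zero-m 3j drop out of the ratio.
A: Δ: 4! 8! 4! / 17! → 1/15315300; sum: t=2:+1/69120 t=3:−1/20736 t=4:+1/69120 = -1/51840; 3j²(6 4 6; -1 2 -1) = Δ·Π!·Σ² = 280/21879  (sign +1)
B: Δ: 4! 8! 4! / 17! → 1/15315300; sum: t=0:+1/414720 = 1/414720; 3j²(6 4 6; 3 -4 1) = Δ·Π!·Σ² = 49/2431  (sign -1)
I_A²/I_B² = (280/21879)/(49/2431) = 40/63

40/63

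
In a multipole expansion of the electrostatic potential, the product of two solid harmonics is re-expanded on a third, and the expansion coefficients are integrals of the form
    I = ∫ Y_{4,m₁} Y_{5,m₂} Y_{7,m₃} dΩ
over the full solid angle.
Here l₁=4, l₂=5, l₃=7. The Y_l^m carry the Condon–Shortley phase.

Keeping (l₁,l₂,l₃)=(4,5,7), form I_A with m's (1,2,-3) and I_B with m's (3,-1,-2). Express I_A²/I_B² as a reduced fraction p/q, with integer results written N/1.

3698/5929

Same 4,5,7: normalisation and zero-m 3j drop out of the ratio.
A: Δ: 2! 6! 8! / 17! → 1/6126120; sum: t=0:+1/362880 t=1:−1/69120 t=2:+1/172800 = -43/7257600; 3j²(4 5 7; 1 2 -3) = Δ·Π!·Σ² = 1849/170170  (sign -1)
B: Δ: 2! 6! 8! / 17! → 1/6126120; sum: t=0:+1/138240 t=1:−1/518400 = 11/2073600; 3j²(4 5 7; 3 -1 -2) = Δ·Π!·Σ² = 77/4420  (sign -1)
I_A²/I_B² = (1849/170170)/(77/4420) = 3698/5929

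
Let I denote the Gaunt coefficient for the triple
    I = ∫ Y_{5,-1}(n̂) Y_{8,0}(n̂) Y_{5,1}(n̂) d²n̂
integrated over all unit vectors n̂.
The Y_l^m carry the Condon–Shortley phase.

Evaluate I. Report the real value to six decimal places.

0.027146

Rules hold: Σm=0, L=18 even, 3≤5≤13.
N = 11·17·11 = 2057
Δ = 8!·2!·8!/19! = 1/37413090
Racah Σ t=3..5: t=3:−1/1036800 t=4:+1/331776 t=5:−1/1036800 = 1/921600
⇒ 3j(5 8 5; 0 0 0)² = 490/46189, sgn -1
Racah Σ t=4..6: t=4:+1/663552 t=5:−1/518400 t=6:+1/4147200 = -1/5529600
⇒ 3j(5 8 5; -1 0 1)² = 98/230945, sgn -1
4πI² = N·(3j₀)²·(3jₘ)² = 9604/1037153
I = +1·√(0.00925996/4π) = 0.02714562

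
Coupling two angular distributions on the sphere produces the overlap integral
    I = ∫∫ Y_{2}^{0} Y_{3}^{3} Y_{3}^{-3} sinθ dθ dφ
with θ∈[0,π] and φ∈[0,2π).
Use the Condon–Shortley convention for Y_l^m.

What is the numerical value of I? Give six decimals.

0.210261

m-sum 0 ✓  L=8 even ✓  1≤3≤5 ✓
Π(2lᵢ+1) = 5×7×7 = 245
triangle coeff Δ(2,3,3) = 1/3780
Σ_t [0,2]: t=0:+1/24 t=1:−1/4 t=2:+1/24 = -1/6
(3j)²=4/105 [(2 3 3; 0 0 0)], sign=+1
Σ_t [2,2]: t=2:+1/96 = 1/96
(3j)²=5/84 [(2 3 3; 0 3 -3)], sign=+1
⇒ 4πI² = 5/9
I = (+1)√(5/9/(4π)) = 0.21026104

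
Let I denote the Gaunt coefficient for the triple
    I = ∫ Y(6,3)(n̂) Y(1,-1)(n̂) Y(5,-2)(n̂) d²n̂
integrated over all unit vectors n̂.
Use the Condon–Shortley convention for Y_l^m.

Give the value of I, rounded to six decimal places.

Checks pass: Σm=0; 12 even; l₃=5∈[5,7].
(2·6+1)(2·1+1)(2·5+1) = 429
Δ: 2! 10! 0! / 13! → 1/858
sum: t=1:−1/14400 = -1/14400
3j²(6 1 5; 0 0 0) = Δ·Π!·Σ² = 6/143  (sign +1)
sum: t=0:+1/60480 = 1/60480
3j²(6 1 5; 3 -1 -2) = Δ·Π!·Σ² = 6/143  (sign -1)
combine: 4πI² = 429·6/143·6/143 = 108/143
take √, sign -1: I = -0.24515397

-0.245154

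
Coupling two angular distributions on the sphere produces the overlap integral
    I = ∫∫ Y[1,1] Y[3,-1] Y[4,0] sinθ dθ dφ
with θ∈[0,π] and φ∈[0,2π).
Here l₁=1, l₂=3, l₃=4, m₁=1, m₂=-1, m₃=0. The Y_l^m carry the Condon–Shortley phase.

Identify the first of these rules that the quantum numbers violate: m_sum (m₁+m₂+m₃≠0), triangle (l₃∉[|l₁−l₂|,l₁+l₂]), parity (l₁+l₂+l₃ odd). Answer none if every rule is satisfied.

none

Σmᵢ = 0  ✓
l₃∈[|l₁−l₂|,l₁+l₂]=[2,4], have l₃=4  ✓
Σlᵢ = 8 ⇒ even  ✓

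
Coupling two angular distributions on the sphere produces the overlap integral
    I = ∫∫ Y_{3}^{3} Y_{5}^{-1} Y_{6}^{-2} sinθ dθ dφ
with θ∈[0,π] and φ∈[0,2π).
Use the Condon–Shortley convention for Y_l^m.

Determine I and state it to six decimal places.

-0.174062

m-sum 0 ✓  L=14 even ✓  2≤6≤8 ✓
Π(2lᵢ+1) = 7×11×13 = 1001
triangle coeff Δ(3,5,6) = 1/675675
Σ_t [0,2]: t=0:+1/8640 t=1:−1/2304 t=2:+1/8640 = -7/34560
(3j)²=7/429 [(3 5 6; 0 0 0)], sign=-1
Σ_t [0,0]: t=0:+1/27648 = 1/27648
(3j)²=10/429 [(3 5 6; 3 -1 -2)], sign=+1
⇒ 4πI² = 490/1287
I = (-1)√(490/1287/(4π)) = -0.17406195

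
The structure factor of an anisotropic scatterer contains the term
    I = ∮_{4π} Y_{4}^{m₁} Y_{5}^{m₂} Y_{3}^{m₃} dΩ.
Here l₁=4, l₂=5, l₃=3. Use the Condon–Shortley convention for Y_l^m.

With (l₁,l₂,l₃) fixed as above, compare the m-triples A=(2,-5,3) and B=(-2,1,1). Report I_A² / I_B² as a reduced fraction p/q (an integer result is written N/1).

Same 4,5,3: normalisation and zero-m 3j drop out of the ratio.
A: Δ: 6! 2! 4! / 13! → 1/180180; sum: t=0:+1/34560 = 1/34560; 3j²(4 5 3; 2 -5 3) = Δ·Π!·Σ² = 5/286  (sign +1)
B: Δ: 6! 2! 4! / 13! → 1/180180; sum: t=4:+1/384 t=5:−1/720 t=6:+1/34560 = 43/34560; 3j²(4 5 3; -2 1 1) = Δ·Π!·Σ² = 1849/180180  (sign +1)
I_A²/I_B² = (5/286)/(1849/180180) = 3150/1849

3150/1849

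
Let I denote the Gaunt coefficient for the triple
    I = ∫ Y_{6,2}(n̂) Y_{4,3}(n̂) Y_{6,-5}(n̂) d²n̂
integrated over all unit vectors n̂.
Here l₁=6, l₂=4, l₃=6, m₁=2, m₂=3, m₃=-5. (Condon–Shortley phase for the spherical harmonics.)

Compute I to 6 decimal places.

0.160494

m-sum 0 ✓  L=16 even ✓  2≤6≤10 ✓
Π(2lᵢ+1) = 13×9×13 = 1521
triangle coeff Δ(6,4,6) = 1/15315300
Σ_t [0,4]: t=0:+1/829440 t=1:−1/25920 t=2:+1/9216 t=3:−1/25920 t=4:+1/829440 = 7/207360
(3j)²=28/2431 [(6 4 6; 0 0 0)], sign=+1
Σ_t [3,4]: t=3:−1/725760 t=4:+1/5806080 = -1/829440
(3j)²=49/2652 [(6 4 6; 2 3 -5)], sign=+1
⇒ 4πI² = 1029/3179
I = (+1)√(1029/3179/(4π)) = 0.16049352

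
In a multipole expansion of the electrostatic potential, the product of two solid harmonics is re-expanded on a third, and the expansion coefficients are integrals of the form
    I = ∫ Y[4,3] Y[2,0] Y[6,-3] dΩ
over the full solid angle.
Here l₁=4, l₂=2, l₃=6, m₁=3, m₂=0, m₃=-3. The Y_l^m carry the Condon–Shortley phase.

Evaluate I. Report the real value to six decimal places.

m-sum 0 ✓  L=12 even ✓  2≤6≤6 ✓
Π(2lᵢ+1) = 9×5×13 = 585
triangle coeff Δ(4,2,6) = 1/6435
Σ_t [0,0]: t=0:+1/2304 = 1/2304
(3j)²=5/143 [(4 2 6; 0 0 0)], sign=+1
Σ_t [0,0]: t=0:+1/20160 = 1/20160
(3j)²=12/715 [(4 2 6; 3 0 -3)], sign=-1
⇒ 4πI² = 540/1573
I = (-1)√(540/1573/(4π)) = -0.16528277

-0.165283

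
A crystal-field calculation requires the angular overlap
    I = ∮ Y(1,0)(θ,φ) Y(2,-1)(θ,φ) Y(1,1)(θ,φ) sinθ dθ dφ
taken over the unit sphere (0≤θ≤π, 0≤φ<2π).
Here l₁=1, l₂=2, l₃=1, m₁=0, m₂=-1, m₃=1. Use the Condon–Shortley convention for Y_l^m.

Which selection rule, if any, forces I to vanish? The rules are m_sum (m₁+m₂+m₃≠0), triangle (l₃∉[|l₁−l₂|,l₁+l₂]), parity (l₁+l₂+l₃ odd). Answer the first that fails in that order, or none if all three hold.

azimuthal sum: 0 − 1 + 1 = 0  ✓
1 ≤ 1 ≤ 3 (triangle on l)  ✓
L = 1 + 2 + 1 = 4 (even)  ✓

none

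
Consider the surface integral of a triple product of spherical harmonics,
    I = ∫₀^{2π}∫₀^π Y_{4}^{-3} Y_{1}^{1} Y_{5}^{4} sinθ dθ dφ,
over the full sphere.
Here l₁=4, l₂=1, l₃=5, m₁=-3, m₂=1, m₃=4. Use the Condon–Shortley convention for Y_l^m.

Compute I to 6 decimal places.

0.000000

-3 + 1 + 4 = 2 ≠ 0: azimuthal integral kills it; I = 0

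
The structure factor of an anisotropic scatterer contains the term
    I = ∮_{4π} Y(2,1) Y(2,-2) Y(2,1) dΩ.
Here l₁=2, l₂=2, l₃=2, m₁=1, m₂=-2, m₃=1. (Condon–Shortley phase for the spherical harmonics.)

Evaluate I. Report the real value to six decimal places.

Checks pass: Σm=0; 6 even; l₃=2∈[0,4].
(2·2+1)(2·2+1)(2·2+1) = 125
Δ: 2! 2! 2! / 7! → 1/630
sum: t=0:+1/8 t=1:−1/1 t=2:+1/8 = -3/4
3j²(2 2 2; 0 0 0) = Δ·Π!·Σ² = 2/35  (sign -1)
sum: t=0:+1/4 = 1/4
3j²(2 2 2; 1 -2 1) = Δ·Π!·Σ² = 3/35  (sign -1)
combine: 4πI² = 125·2/35·3/35 = 30/49
take √, sign +1: I = 0.22072812

0.220728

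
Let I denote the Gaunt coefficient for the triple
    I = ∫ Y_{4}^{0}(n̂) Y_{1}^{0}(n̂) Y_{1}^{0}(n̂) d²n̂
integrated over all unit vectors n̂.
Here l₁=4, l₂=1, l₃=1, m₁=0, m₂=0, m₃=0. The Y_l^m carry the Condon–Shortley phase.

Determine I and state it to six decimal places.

triangle: need 3≤l₃≤5, have 1; I=0

0.000000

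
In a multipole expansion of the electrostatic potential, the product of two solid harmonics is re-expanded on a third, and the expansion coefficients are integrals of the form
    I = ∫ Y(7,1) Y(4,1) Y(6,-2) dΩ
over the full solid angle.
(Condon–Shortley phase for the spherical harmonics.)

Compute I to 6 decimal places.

0.000000

l₁+l₂+l₃=17 is odd: 3j(l;000)=0 ⇒ I=0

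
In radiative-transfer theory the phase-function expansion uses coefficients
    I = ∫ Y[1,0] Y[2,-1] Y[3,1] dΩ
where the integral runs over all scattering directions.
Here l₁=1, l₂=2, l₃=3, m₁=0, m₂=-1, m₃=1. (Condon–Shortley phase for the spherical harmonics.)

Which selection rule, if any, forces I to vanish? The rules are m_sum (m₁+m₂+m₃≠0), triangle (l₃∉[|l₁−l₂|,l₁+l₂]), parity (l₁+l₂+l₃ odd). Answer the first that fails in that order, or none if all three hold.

Σmᵢ = 0  ✓
l₃∈[|l₁−l₂|,l₁+l₂]=[1,3], have l₃=3  ✓
Σlᵢ = 6 ⇒ even  ✓

none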